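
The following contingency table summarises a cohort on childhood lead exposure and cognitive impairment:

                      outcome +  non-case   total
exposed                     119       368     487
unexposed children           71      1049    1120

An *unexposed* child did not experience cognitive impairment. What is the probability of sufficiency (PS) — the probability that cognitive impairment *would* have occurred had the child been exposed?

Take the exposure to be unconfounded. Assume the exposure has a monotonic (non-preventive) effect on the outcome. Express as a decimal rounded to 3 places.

p₁ = P(outcome | exposed) = 119/487 = 0.24435
p₀ = P(outcome | unexposed) = 71/1120 = 0.063393
Under exogeneity and monotonicity, PS = (p₁ − p₀) / (1 − p₀).
PS = (0.24435 − 0.063393) / (1 − 0.063393) = 0.18096 / 0.93661 ≈ 0.1932

PS ≈ 0.193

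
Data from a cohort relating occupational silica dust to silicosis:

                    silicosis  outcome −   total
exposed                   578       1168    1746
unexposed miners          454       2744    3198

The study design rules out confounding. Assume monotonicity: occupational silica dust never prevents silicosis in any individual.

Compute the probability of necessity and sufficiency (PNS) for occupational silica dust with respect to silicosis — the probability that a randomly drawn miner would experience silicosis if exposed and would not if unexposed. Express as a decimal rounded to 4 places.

p₁ = P(outcome | exposed) = 578/1746 = 0.33104
p₀ = P(outcome | unexposed) = 454/3198 = 0.14196
Under exogeneity and monotonicity, PNS = p₁ − p₀.
PNS = 0.33104 − 0.14196 = 0.18908

PNS ≈ 0.1891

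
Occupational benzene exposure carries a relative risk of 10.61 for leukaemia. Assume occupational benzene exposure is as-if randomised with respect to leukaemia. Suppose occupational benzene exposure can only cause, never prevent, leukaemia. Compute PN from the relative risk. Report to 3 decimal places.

PN ≈ 0.906

Under exogeneity and monotonicity, PN = (RR − 1) / RR = 1 − 1/RR.
PN = (10.61 − 1) / 10.61 = 9.61 / 10.61 ≈ 0.9057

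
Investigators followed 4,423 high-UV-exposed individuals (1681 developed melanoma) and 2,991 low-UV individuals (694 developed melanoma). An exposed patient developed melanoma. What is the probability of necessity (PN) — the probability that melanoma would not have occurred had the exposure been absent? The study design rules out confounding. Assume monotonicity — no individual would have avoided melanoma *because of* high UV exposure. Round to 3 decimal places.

PN ≈ 0.389

p₁ = P(outcome | exposed) = 1681/4423 = 0.38006
p₀ = P(outcome | unexposed) = 694/2991 = 0.23203
Under exogeneity and monotonicity, PN = (p₁ − p₀) / p₁.
PN = (0.38006 − 0.23203) / 0.38006 = 0.14803 / 0.38006 ≈ 0.3895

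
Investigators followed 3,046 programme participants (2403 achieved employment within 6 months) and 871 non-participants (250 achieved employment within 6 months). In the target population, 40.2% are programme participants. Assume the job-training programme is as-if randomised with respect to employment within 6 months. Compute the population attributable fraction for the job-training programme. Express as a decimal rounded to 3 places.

PAF ≈ 0.413

p₁ = P(outcome | exposed) = 2403/3046 = 0.7889
p₀ = P(outcome | unexposed) = 250/871 = 0.28703
Overall risk P(Y=1) = π·p₁ + (1−π)·p₀ = 0.402×0.7889 + 0.598×0.28703 = 0.48878.
Under exogeneity, PAF = [P(Y=1) − p₀] / P(Y=1).
PAF = (0.48878 − 0.28703) / 0.48878 ≈ 0.4128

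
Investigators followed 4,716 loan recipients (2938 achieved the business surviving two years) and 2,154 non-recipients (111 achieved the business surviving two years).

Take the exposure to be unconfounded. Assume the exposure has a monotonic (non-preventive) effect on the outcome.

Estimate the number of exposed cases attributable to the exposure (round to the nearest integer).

p₁ = P(outcome | exposed) = 2938/4716 = 0.62299
p₀ = P(outcome | unexposed) = 111/2154 = 0.051532
PN = (p₁ − p₀)/p₁ = (0.62299 − 0.051532) / 0.62299 ≈ 0.91728.
Attributable cases ≈ PN × (exposed cases) = 0.91728 × 2938 ≈ 2694.97.

about 2695 cases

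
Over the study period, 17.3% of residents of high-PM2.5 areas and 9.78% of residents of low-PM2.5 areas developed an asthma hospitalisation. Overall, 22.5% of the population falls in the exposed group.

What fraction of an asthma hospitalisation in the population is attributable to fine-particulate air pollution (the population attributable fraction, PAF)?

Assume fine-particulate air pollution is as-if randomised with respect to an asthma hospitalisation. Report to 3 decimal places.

PAF ≈ 0.147

p₁ = 0.173, p₀ = 0.0978.
Overall risk P(Y=1) = π·p₁ + (1−π)·p₀ = 0.225×0.173 + 0.775×0.0978 = 0.11472.
Under exogeneity, PAF = [P(Y=1) − p₀] / P(Y=1).
PAF = (0.11472 − 0.0978) / 0.11472 ≈ 0.1475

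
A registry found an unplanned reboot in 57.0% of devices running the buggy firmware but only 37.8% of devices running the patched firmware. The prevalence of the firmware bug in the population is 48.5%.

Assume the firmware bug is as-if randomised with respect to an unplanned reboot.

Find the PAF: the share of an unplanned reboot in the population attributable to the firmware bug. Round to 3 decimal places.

p₁ = 0.57, p₀ = 0.378.
Overall risk P(Y=1) = π·p₁ + (1−π)·p₀ = 0.485×0.57 + 0.515×0.378 = 0.47112.
Under exogeneity, PAF = [P(Y=1) − p₀] / P(Y=1).
PAF = (0.47112 − 0.378) / 0.47112 ≈ 0.1977

PAF ≈ 0.198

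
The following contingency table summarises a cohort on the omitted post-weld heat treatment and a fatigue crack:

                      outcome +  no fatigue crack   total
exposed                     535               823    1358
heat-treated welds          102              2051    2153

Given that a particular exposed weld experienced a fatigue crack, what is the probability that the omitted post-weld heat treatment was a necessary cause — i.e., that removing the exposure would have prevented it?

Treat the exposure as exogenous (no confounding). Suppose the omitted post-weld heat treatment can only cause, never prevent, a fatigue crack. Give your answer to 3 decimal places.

p₁ = P(outcome | exposed) = 535/1358 = 0.39396
p₀ = P(outcome | unexposed) = 102/2153 = 0.047376
Under exogeneity and monotonicity, PN = (p₁ − p₀)/p₁.
PN = (0.39396 − 0.047376) / 0.39396 ≈ 0.8797

PN ≈ 0.880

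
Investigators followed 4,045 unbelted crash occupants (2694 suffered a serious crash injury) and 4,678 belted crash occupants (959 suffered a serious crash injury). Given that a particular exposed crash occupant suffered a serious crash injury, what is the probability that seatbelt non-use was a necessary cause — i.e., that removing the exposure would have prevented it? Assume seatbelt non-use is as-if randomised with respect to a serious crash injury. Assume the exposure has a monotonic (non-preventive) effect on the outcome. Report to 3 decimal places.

p₁ = P(outcome | exposed) = 2694/4045 = 0.66601
p₀ = P(outcome | unexposed) = 959/4678 = 0.205
Under exogeneity and monotonicity, PN = (p₁ − p₀) / p₁.
PN = (0.66601 − 0.205) / 0.66601 = 0.46101 / 0.66601 ≈ 0.6922

PN ≈ 0.692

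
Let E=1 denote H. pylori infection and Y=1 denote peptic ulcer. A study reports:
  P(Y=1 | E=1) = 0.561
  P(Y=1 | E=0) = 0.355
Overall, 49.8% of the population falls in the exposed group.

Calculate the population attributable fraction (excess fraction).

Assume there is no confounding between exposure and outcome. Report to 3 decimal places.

PAF ≈ 0.224

Let p₁ = 0.561, p₀ = 0.355.
Overall risk P(Y=1) = π·p₁ + (1−π)·p₀ = 0.498×0.561 + 0.502×0.355 = 0.45759.
Under exogeneity, PAF = [P(Y=1) − p₀] / P(Y=1).
PAF = (0.45759 − 0.355) / 0.45759 ≈ 0.2242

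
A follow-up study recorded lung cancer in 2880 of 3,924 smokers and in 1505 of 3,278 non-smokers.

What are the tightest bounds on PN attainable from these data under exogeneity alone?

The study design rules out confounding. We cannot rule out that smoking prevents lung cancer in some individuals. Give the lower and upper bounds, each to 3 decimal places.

p₁ = P(outcome | exposed) = 2880/3924 = 0.73394
p₀ = P(outcome | unexposed) = 1505/3278 = 0.45912
Under exogeneity alone the bounds on PN are max{0,(p₁−p₀)/p₁} ≤ PN ≤ min{1,(1−p₀)/p₁}.
  lower = (p₁ − p₀)/p₁ = 0.27482 / 0.73394 ≈ 0.3744
  upper = min{1, (1 − p₀)/p₁} = 0.54088 / 0.73394 ≈ 0.7369

0.374 ≤ PN ≤ 0.737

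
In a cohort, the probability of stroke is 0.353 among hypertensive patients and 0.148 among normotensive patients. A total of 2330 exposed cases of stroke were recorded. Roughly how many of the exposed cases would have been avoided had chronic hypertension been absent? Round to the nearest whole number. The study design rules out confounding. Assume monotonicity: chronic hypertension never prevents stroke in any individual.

Let p₁ = 0.353, p₀ = 0.148.
PN = (p₁ − p₀)/p₁ = (0.353 − 0.148) / 0.353 ≈ 0.58074.
Attributable cases ≈ PN × (exposed cases) = 0.58074 × 2330 ≈ 1353.12.

about 1353 cases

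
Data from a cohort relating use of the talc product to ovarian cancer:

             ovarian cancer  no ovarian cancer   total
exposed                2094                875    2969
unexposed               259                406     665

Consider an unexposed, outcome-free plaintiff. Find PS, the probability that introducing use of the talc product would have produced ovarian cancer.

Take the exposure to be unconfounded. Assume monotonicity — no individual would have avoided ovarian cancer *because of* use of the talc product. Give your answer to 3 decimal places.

PS ≈ 0.517

p₁ = P(outcome | exposed) = 2094/2969 = 0.70529
p₀ = P(outcome | unexposed) = 259/665 = 0.38947
Under exogeneity and monotonicity, PS = (p₁ − p₀)/(1 − p₀).
PS = (0.70529 − 0.38947) / 0.61053 ≈ 0.5173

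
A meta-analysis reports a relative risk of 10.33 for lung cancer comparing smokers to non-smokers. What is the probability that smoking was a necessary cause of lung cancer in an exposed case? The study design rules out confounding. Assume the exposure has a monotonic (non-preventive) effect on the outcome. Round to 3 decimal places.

Under exogeneity and monotonicity, PN = (RR − 1) / RR = 1 − 1/RR.
PN = (10.33 − 1) / 10.33 = 9.33 / 10.33 ≈ 0.9032

PN ≈ 0.903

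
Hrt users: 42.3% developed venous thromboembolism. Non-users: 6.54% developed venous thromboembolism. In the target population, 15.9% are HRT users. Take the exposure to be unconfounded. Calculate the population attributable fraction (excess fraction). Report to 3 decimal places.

p₁ = 0.423, p₀ = 0.0654.
Overall risk P(Y=1) = π·p₁ + (1−π)·p₀ = 0.159×0.423 + 0.841×0.0654 = 0.12226.
Under exogeneity, PAF = [P(Y=1) − p₀] / P(Y=1).
PAF = (0.12226 − 0.0654) / 0.12226 ≈ 0.4651

PAF ≈ 0.465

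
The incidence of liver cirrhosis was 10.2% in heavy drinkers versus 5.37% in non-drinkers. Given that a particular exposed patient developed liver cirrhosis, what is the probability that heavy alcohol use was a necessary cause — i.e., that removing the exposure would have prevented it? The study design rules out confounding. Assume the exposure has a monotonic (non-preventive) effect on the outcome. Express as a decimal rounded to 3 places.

p₁ = 0.102, p₀ = 0.0537.
Under exogeneity and monotonicity, PN = (p₁ − p₀) / p₁.
PN = (0.102 − 0.0537) / 0.102 = 0.0483 / 0.102 ≈ 0.4735

PN ≈ 0.474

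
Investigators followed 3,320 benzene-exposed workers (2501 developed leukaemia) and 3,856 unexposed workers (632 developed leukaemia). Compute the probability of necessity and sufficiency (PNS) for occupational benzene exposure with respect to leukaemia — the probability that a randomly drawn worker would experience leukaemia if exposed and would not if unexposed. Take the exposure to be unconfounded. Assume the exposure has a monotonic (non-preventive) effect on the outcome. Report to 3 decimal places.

p₁ = P(outcome | exposed) = 2501/3320 = 0.75331
p₀ = P(outcome | unexposed) = 632/3856 = 0.1639
Under exogeneity and monotonicity, PNS = p₁ − p₀.
PNS = 0.75331 − 0.1639 = 0.58941

PNS ≈ 0.589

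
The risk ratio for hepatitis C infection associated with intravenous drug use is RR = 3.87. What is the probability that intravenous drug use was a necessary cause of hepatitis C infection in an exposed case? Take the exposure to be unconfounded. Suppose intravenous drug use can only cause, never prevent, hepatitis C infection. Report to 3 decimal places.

PN ≈ 0.742

Under exogeneity and monotonicity, PN = (RR − 1) / RR = 1 − 1/RR.
PN = (3.87 − 1) / 3.87 = 2.87 / 3.87 ≈ 0.7416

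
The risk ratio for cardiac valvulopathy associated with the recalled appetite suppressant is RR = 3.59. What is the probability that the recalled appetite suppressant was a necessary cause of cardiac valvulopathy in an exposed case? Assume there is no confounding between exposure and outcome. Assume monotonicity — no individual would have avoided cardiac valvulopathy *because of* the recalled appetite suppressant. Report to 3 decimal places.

Under exogeneity and monotonicity, PN = (RR − 1) / RR = 1 − 1/RR.
PN = (3.59 − 1) / 3.59 = 2.59 / 3.59 ≈ 0.7214

PN ≈ 0.721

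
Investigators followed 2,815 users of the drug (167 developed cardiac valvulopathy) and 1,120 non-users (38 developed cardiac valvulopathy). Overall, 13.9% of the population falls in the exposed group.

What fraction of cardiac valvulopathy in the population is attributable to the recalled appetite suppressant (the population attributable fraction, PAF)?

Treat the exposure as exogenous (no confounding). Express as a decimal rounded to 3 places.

p₁ = P(outcome | exposed) = 167/2815 = 0.059325
p₀ = P(outcome | unexposed) = 38/1120 = 0.033929
Overall risk P(Y=1) = π·p₁ + (1−π)·p₀ = 0.139×0.059325 + 0.861×0.033929 = 0.037459.
Under exogeneity, PAF = [P(Y=1) − p₀] / P(Y=1).
PAF = (0.037459 − 0.033929) / 0.037459 ≈ 0.0942

PAF ≈ 0.094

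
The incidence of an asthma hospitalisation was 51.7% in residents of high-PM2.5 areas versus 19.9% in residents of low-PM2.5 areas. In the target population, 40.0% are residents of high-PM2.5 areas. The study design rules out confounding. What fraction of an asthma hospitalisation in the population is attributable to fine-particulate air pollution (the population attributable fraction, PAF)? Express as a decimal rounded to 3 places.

PAF ≈ 0.390

p₁ = 0.517, p₀ = 0.199.
Overall risk P(Y=1) = π·p₁ + (1−π)·p₀ = 0.4×0.517 + 0.6×0.199 = 0.3262.
Under exogeneity, PAF = [P(Y=1) − p₀] / P(Y=1).
PAF = (0.3262 − 0.199) / 0.3262 ≈ 0.3899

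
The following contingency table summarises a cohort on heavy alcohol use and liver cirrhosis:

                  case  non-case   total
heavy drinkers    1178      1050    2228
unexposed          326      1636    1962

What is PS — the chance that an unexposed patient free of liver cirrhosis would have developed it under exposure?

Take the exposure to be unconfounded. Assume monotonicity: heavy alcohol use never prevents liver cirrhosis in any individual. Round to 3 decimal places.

p₁ = P(outcome | exposed) = 1178/2228 = 0.52873
p₀ = P(outcome | unexposed) = 326/1962 = 0.16616
Under exogeneity and monotonicity, PS = (p₁ − p₀)/(1 − p₀).
PS = (0.52873 − 0.16616) / 0.83384 ≈ 0.4348

PS ≈ 0.435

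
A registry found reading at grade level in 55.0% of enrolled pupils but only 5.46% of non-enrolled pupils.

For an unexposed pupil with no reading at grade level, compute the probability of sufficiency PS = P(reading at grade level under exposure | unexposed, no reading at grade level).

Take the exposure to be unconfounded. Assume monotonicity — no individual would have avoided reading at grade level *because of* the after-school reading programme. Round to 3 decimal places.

PS ≈ 0.524

p₁ = 0.55, p₀ = 0.0546.
Under exogeneity and monotonicity, PS = (p₁ − p₀) / (1 − p₀).
PS = (0.55 − 0.0546) / (1 − 0.0546) = 0.4954 / 0.9454 ≈ 0.5240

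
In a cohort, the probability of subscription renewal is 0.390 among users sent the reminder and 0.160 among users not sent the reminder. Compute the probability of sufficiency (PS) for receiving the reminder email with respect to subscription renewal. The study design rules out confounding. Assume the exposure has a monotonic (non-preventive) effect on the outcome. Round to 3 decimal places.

Let p₁ = 0.39, p₀ = 0.16.
Under exogeneity and monotonicity, PS = (p₁ − p₀) / (1 − p₀).
PS = (0.39 − 0.16) / (1 − 0.16) = 0.23 / 0.84 ≈ 0.2738

PS ≈ 0.274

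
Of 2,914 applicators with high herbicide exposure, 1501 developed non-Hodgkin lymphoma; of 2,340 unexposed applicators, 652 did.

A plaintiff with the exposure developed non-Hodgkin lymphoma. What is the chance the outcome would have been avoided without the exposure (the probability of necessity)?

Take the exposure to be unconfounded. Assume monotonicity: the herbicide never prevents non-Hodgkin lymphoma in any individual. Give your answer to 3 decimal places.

PN ≈ 0.459

p₁ = P(outcome | exposed) = 1501/2914 = 0.5151
p₀ = P(outcome | unexposed) = 652/2340 = 0.27863
Under exogeneity and monotonicity, PN = (p₁ − p₀) / p₁.
PN = (0.5151 − 0.27863) / 0.5151 = 0.23647 / 0.5151 ≈ 0.4591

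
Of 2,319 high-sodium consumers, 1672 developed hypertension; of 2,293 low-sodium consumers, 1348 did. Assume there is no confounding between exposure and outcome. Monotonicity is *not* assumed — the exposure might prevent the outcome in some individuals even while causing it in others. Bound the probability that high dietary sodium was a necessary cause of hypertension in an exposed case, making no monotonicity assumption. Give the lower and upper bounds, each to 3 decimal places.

p₁ = P(outcome | exposed) = 1672/2319 = 0.721
p₀ = P(outcome | unexposed) = 1348/2293 = 0.58788
Under exogeneity alone the bounds on PN are max{0,(p₁−p₀)/p₁} ≤ PN ≤ min{1,(1−p₀)/p₁}.
  lower = (p₁ − p₀)/p₁ = 0.13312 / 0.721 ≈ 0.1846
  upper = min{1, (1 − p₀)/p₁} = 0.41212 / 0.721 ≈ 0.5716

0.185 ≤ PN ≤ 0.572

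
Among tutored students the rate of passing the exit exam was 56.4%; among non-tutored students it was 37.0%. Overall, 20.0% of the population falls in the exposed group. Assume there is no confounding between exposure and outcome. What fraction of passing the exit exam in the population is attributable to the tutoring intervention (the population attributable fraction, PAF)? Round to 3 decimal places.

p₁ = 0.564, p₀ = 0.37.
Overall risk P(Y=1) = π·p₁ + (1−π)·p₀ = 0.2×0.564 + 0.8×0.37 = 0.4088.
Under exogeneity, PAF = [P(Y=1) − p₀] / P(Y=1).
PAF = (0.4088 − 0.37) / 0.4088 ≈ 0.0949

PAF ≈ 0.095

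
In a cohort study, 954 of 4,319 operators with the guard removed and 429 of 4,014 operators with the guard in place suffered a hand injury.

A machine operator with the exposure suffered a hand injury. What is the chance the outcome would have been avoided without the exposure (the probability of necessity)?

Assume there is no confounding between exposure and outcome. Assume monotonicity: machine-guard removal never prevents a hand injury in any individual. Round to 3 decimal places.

p₁ = P(outcome | exposed) = 954/4319 = 0.22088
p₀ = P(outcome | unexposed) = 429/4014 = 0.10688
Under exogeneity and monotonicity, PN = (p₁ − p₀) / p₁.
PN = (0.22088 − 0.10688) / 0.22088 = 0.11401 / 0.22088 ≈ 0.5161

PN ≈ 0.516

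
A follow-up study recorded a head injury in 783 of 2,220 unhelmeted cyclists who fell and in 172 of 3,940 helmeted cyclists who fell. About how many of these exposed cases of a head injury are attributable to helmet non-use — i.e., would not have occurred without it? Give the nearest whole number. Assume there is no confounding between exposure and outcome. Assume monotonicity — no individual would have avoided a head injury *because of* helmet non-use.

about 686 cases

p₁ = P(outcome | exposed) = 783/2220 = 0.3527
p₀ = P(outcome | unexposed) = 172/3940 = 0.043655
PN = (p₁ − p₀)/p₁ = (0.3527 − 0.043655) / 0.3527 ≈ 0.87623.
Attributable cases ≈ PN × (exposed cases) = 0.87623 × 783 ≈ 686.09.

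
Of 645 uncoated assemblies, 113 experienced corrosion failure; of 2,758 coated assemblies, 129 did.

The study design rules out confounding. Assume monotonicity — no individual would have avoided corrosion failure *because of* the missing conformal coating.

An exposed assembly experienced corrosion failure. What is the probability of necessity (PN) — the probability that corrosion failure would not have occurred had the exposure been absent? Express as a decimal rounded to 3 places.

p₁ = P(outcome | exposed) = 113/645 = 0.17519
p₀ = P(outcome | unexposed) = 129/2758 = 0.046773
Under exogeneity and monotonicity, PN = (p₁ − p₀) / p₁.
PN = (0.17519 − 0.046773) / 0.17519 = 0.12842 / 0.17519 ≈ 0.7330

PN ≈ 0.733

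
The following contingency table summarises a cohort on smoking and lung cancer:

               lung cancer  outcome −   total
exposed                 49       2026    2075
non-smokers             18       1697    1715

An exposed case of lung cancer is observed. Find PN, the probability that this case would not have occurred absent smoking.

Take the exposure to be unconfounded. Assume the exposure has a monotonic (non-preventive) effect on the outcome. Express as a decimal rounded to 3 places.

p₁ = P(outcome | exposed) = 49/2075 = 0.023614
p₀ = P(outcome | unexposed) = 18/1715 = 0.010496
Under exogeneity and monotonicity, PN = (p₁ − p₀)/p₁.
PN = (0.023614 − 0.010496) / 0.023614 ≈ 0.5555

PN ≈ 0.556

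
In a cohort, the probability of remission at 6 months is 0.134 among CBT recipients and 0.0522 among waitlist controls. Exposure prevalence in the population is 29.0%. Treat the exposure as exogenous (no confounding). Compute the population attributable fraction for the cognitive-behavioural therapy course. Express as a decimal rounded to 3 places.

Let p₁ = 0.134, p₀ = 0.0522.
Overall risk P(Y=1) = π·p₁ + (1−π)·p₀ = 0.29×0.134 + 0.71×0.0522 = 0.075922.
Under exogeneity, PAF = [P(Y=1) − p₀] / P(Y=1).
PAF = (0.075922 − 0.0522) / 0.075922 ≈ 0.3125

PAF ≈ 0.312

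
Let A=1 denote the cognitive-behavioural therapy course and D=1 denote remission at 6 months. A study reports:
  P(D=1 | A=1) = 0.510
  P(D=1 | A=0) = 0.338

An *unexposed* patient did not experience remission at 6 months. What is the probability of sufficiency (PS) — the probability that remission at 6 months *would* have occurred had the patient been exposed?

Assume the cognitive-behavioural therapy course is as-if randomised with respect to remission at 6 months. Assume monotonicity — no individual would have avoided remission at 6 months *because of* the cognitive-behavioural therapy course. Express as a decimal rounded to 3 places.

PS ≈ 0.260

Let p₁ = 0.51, p₀ = 0.338.
Under exogeneity and monotonicity, PS = (p₁ − p₀) / (1 − p₀).
PS = (0.51 − 0.338) / (1 − 0.338) = 0.172 / 0.662 ≈ 0.2598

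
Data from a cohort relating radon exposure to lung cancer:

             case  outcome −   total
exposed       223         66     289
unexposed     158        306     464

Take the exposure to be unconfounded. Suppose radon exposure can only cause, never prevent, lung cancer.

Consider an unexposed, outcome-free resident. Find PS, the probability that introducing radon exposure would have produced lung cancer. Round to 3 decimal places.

p₁ = P(outcome | exposed) = 223/289 = 0.77163
p₀ = P(outcome | unexposed) = 158/464 = 0.34052
Under exogeneity and monotonicity, PS = (p₁ − p₀) / (1 − p₀).
PS = (0.77163 − 0.34052) / (1 − 0.34052) = 0.43111 / 0.65948 ≈ 0.6537

PS ≈ 0.654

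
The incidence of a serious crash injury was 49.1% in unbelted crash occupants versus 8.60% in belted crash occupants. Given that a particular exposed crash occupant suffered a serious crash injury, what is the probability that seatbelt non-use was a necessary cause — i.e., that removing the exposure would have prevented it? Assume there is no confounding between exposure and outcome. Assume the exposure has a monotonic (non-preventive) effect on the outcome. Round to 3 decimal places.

p₁ = 0.491, p₀ = 0.086.
Under exogeneity and monotonicity, PN = (p₁ − p₀) / p₁.
PN = (0.491 − 0.086) / 0.491 = 0.405 / 0.491 ≈ 0.8248

PN ≈ 0.825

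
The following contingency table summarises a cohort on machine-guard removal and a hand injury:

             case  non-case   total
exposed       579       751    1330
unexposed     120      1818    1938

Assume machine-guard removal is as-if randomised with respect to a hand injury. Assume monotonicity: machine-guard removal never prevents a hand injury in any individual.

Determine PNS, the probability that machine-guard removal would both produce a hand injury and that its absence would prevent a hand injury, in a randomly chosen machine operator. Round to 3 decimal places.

PNS ≈ 0.373

p₁ = P(outcome | exposed) = 579/1330 = 0.43534
p₀ = P(outcome | unexposed) = 120/1938 = 0.06192
Under exogeneity and monotonicity, PNS = p₁ − p₀.
PNS = 0.43534 − 0.06192 = 0.37342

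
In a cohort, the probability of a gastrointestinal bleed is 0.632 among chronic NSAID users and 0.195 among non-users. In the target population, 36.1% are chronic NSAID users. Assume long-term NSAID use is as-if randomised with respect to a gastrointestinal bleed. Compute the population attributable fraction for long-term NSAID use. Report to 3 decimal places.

PAF ≈ 0.447

Let p₁ = 0.632, p₀ = 0.195.
Overall risk P(Y=1) = π·p₁ + (1−π)·p₀ = 0.361×0.632 + 0.639×0.195 = 0.35276.
Under exogeneity, PAF = [P(Y=1) − p₀] / P(Y=1).
PAF = (0.35276 − 0.195) / 0.35276 ≈ 0.4472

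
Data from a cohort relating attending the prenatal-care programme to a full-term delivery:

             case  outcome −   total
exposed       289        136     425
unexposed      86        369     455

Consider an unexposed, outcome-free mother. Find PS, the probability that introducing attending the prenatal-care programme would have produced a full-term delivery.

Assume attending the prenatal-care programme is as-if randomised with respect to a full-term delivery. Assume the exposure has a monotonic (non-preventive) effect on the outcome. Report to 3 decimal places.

p₁ = P(outcome | exposed) = 289/425 = 0.68
p₀ = P(outcome | unexposed) = 86/455 = 0.18901
Under exogeneity and monotonicity, PS = (p₁ − p₀)/(1 − p₀).
PS = (0.68 − 0.18901) / 0.81099 ≈ 0.6054

PS ≈ 0.605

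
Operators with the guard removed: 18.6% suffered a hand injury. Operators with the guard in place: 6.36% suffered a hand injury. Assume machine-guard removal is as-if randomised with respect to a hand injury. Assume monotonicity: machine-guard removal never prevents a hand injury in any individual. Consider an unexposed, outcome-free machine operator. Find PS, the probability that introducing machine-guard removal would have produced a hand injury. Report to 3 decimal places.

p₁ = 0.186, p₀ = 0.0636.
Under exogeneity and monotonicity, PS = (p₁ − p₀) / (1 − p₀).
PS = (0.186 − 0.0636) / (1 − 0.0636) = 0.1224 / 0.9364 ≈ 0.1307

PS ≈ 0.131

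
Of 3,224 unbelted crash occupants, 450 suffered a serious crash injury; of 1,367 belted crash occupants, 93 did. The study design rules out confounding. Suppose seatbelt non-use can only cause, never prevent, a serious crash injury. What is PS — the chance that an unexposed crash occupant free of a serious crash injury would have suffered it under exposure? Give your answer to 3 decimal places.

PS ≈ 0.077

p₁ = P(outcome | exposed) = 450/3224 = 0.13958
p₀ = P(outcome | unexposed) = 93/1367 = 0.068032
Under exogeneity and monotonicity, PS = (p₁ − p₀) / (1 − p₀).
PS = (0.13958 − 0.068032) / (1 − 0.068032) = 0.071546 / 0.93197 ≈ 0.0768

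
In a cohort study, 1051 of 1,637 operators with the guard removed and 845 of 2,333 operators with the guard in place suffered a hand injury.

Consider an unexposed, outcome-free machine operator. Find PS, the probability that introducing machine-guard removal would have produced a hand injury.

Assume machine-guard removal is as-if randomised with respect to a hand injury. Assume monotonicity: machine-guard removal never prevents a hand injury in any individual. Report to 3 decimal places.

p₁ = P(outcome | exposed) = 1051/1637 = 0.64203
p₀ = P(outcome | unexposed) = 845/2333 = 0.36219
Under exogeneity and monotonicity, PS = (p₁ − p₀) / (1 − p₀).
PS = (0.64203 − 0.36219) / (1 − 0.36219) = 0.27983 / 0.63781 ≈ 0.4387

PS ≈ 0.439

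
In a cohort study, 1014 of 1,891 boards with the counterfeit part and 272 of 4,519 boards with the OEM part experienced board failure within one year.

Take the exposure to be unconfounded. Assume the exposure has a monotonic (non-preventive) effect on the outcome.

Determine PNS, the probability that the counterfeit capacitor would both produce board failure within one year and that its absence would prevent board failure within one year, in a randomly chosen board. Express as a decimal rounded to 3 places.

PNS ≈ 0.476

p₁ = P(outcome | exposed) = 1014/1891 = 0.53622
p₀ = P(outcome | unexposed) = 272/4519 = 0.06019
Under exogeneity and monotonicity, PNS = p₁ − p₀.
PNS = 0.53622 − 0.06019 = 0.47603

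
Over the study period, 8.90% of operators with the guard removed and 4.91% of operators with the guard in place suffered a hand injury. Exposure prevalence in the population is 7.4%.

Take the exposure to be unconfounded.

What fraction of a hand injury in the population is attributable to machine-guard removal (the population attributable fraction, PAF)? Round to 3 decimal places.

PAF ≈ 0.057

p₁ = 0.089, p₀ = 0.0491.
Overall risk P(Y=1) = π·p₁ + (1−π)·p₀ = 0.074×0.089 + 0.926×0.0491 = 0.052053.
Under exogeneity, PAF = [P(Y=1) − p₀] / P(Y=1).
PAF = (0.052053 − 0.0491) / 0.052053 ≈ 0.0567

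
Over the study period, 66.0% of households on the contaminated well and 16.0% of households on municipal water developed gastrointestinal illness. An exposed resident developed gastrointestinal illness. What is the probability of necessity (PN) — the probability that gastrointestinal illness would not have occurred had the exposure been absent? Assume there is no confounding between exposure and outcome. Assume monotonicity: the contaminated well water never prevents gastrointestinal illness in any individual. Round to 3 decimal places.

p₁ = 0.66, p₀ = 0.16.
Under exogeneity and monotonicity, PN = (p₁ − p₀) / p₁.
PN = (0.66 − 0.16) / 0.66 = 0.5 / 0.66 ≈ 0.7576

PN ≈ 0.758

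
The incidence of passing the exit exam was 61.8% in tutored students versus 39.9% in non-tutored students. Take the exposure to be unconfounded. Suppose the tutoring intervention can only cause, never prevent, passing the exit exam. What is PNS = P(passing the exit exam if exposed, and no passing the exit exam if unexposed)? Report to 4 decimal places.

PNS ≈ 0.2190

p₁ = 0.618, p₀ = 0.399.
Under exogeneity and monotonicity, PNS = p₁ − p₀.
PNS = 0.618 − 0.399 = 0.219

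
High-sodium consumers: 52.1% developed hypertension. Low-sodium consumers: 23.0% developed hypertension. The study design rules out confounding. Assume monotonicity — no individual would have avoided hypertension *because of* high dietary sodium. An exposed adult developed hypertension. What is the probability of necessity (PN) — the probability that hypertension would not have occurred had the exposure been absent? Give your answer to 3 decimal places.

PN ≈ 0.559

p₁ = 0.521, p₀ = 0.23.
Under exogeneity and monotonicity, PN = (p₁ − p₀) / p₁.
PN = (0.521 − 0.23) / 0.521 = 0.291 / 0.521 ≈ 0.5585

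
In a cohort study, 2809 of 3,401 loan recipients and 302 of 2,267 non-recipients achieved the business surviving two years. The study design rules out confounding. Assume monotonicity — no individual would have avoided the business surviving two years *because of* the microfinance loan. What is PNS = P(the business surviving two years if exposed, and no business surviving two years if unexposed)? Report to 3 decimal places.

PNS ≈ 0.693

p₁ = P(outcome | exposed) = 2809/3401 = 0.82593
p₀ = P(outcome | unexposed) = 302/2267 = 0.13322
Under exogeneity and monotonicity, PNS = p₁ − p₀.
PNS = 0.82593 − 0.13322 = 0.69272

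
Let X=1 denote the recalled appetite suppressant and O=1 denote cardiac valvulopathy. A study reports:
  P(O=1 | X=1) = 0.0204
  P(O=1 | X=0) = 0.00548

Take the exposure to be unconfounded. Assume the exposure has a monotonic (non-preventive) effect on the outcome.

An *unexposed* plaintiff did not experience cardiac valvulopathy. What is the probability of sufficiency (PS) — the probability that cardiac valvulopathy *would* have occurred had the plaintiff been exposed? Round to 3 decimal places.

Let p₁ = 0.0204, p₀ = 0.00548.
Under exogeneity and monotonicity, PS = (p₁ − p₀) / (1 − p₀).
PS = (0.0204 − 0.00548) / (1 − 0.00548) = 0.01492 / 0.99452 ≈ 0.0150

PS ≈ 0.015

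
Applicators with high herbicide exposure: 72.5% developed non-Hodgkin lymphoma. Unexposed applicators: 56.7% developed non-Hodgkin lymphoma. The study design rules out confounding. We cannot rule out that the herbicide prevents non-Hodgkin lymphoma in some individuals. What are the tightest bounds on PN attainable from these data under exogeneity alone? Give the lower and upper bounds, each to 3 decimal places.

0.218 ≤ PN ≤ 0.597

p₁ = 0.725, p₀ = 0.567.
Under exogeneity alone the bounds on PN are max{0,(p₁−p₀)/p₁} ≤ PN ≤ min{1,(1−p₀)/p₁}.
  lower = (p₁ − p₀)/p₁ = 0.158 / 0.725 ≈ 0.2179
  upper = min{1, (1 − p₀)/p₁} = 0.433 / 0.725 ≈ 0.5972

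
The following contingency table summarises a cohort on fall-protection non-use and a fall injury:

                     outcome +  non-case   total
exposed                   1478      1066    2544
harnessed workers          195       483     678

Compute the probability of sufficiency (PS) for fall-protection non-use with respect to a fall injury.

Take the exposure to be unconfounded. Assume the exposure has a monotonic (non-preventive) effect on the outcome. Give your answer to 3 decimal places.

p₁ = P(outcome | exposed) = 1478/2544 = 0.58097
p₀ = P(outcome | unexposed) = 195/678 = 0.28761
Under exogeneity and monotonicity, PS = (p₁ − p₀)/(1 − p₀).
PS = (0.58097 − 0.28761) / 0.71239 ≈ 0.4118

PS ≈ 0.412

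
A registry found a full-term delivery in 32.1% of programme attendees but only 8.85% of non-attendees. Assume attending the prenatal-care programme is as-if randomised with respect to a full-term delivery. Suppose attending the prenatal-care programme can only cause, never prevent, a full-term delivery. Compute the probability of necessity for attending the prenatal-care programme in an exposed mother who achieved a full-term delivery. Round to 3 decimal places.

PN ≈ 0.724

p₁ = 0.321, p₀ = 0.0885.
Under exogeneity and monotonicity, PN = (p₁ − p₀) / p₁.
PN = (0.321 − 0.0885) / 0.321 = 0.2325 / 0.321 ≈ 0.7243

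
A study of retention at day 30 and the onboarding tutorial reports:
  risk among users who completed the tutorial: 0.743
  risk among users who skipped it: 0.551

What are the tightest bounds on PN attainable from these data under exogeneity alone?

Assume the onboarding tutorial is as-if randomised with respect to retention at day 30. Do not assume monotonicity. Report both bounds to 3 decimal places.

Let p₁ = 0.743, p₀ = 0.551.
Under exogeneity alone the bounds on PN are max{0,(p₁−p₀)/p₁} ≤ PN ≤ min{1,(1−p₀)/p₁}.
  lower = (p₁ − p₀)/p₁ = 0.192 / 0.743 ≈ 0.2584
  upper = min{1, (1 − p₀)/p₁} = 0.449 / 0.743 ≈ 0.6043

0.258 ≤ PN ≤ 0.604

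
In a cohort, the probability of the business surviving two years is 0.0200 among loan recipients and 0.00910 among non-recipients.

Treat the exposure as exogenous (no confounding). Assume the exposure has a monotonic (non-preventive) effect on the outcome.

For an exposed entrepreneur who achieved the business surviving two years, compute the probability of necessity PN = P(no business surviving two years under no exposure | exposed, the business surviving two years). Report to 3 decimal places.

Let p₁ = 0.02, p₀ = 0.0091.
Under exogeneity and monotonicity, PN = (p₁ − p₀) / p₁.
PN = (0.02 − 0.0091) / 0.02 = 0.0109 / 0.02 ≈ 0.5450

PN ≈ 0.545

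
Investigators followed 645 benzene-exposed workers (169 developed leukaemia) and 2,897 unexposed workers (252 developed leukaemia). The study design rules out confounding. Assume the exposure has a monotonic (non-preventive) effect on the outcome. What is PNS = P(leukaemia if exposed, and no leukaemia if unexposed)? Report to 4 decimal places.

p₁ = P(outcome | exposed) = 169/645 = 0.26202
p₀ = P(outcome | unexposed) = 252/2897 = 0.086987
Under exogeneity and monotonicity, PNS = p₁ − p₀.
PNS = 0.26202 − 0.086987 = 0.17503

PNS ≈ 0.1750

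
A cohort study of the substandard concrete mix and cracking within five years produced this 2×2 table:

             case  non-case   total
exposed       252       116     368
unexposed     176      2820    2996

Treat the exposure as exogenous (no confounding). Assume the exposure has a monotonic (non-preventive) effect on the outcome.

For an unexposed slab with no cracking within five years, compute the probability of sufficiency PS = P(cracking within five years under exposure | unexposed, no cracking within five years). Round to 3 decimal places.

PS ≈ 0.665

p₁ = P(outcome | exposed) = 252/368 = 0.68478
p₀ = P(outcome | unexposed) = 176/2996 = 0.058745
Under exogeneity and monotonicity, PS = (p₁ − p₀)/(1 − p₀).
PS = (0.68478 − 0.058745) / 0.94126 ≈ 0.6651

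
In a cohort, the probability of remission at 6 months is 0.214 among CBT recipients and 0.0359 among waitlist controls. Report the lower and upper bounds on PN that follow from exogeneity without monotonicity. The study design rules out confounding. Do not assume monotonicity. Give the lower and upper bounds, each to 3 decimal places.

0.832 ≤ PN ≤ 1.000

Let p₁ = 0.214, p₀ = 0.0359.
Under exogeneity alone the bounds on PN are max{0,(p₁−p₀)/p₁} ≤ PN ≤ min{1,(1−p₀)/p₁}.
  lower = (p₁ − p₀)/p₁ = 0.1781 / 0.214 ≈ 0.8322
  upper = min{1, (1 − p₀)/p₁} = 0.9641 / 0.214 ≈ 4.5051 → capped at 1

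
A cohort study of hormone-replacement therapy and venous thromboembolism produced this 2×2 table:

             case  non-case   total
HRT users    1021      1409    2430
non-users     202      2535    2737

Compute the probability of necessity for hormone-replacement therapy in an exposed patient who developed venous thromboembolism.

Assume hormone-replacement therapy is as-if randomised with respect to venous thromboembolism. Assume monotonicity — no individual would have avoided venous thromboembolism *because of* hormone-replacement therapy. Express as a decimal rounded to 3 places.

p₁ = P(outcome | exposed) = 1021/2430 = 0.42016
p₀ = P(outcome | unexposed) = 202/2737 = 0.073803
Under exogeneity and monotonicity, PN = (p₁ − p₀)/p₁.
PN = (0.42016 − 0.073803) / 0.42016 ≈ 0.8243

PN ≈ 0.824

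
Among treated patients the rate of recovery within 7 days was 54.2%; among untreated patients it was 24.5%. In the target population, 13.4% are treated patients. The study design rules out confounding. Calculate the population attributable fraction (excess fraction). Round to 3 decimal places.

PAF ≈ 0.140

p₁ = 0.542, p₀ = 0.245.
Overall risk P(Y=1) = π·p₁ + (1−π)·p₀ = 0.134×0.542 + 0.866×0.245 = 0.2848.
Under exogeneity, PAF = [P(Y=1) − p₀] / P(Y=1).
PAF = (0.2848 − 0.245) / 0.2848 ≈ 0.1397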